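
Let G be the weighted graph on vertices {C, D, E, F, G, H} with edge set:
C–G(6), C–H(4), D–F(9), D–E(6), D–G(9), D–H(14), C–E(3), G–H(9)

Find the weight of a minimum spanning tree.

28

Sort edges by weight, then run Kruskal:
C–E (3): add — endpoints in different components.
C–H (4): add — endpoints in different components.
C–G (6): add — endpoints in different components.
D–E (6): add — endpoints in different components.
D–F (9): add — endpoints in different components.
MST edges: C–E, C–H, C–G, D–E, D–F; total weight 3+4+6+6+9 = 28.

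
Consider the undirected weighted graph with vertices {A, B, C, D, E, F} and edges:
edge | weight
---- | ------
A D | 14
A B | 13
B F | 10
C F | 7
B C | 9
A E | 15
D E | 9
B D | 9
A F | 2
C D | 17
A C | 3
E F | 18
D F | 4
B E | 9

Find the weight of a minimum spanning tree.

Sort edges by weight, then run Kruskal:
A F (2): add — endpoints in different components.
A C (3): add — endpoints in different components.
D F (4): add — endpoints in different components.
C F (7): skip — C and F already connected.
B C (9): add — endpoints in different components.
B D (9): skip — B and D already connected.
B E (9): add — endpoints in different components.
MST edges: A F, A C, D F, B C, B E; total weight 2+3+4+9+9 = 27.

27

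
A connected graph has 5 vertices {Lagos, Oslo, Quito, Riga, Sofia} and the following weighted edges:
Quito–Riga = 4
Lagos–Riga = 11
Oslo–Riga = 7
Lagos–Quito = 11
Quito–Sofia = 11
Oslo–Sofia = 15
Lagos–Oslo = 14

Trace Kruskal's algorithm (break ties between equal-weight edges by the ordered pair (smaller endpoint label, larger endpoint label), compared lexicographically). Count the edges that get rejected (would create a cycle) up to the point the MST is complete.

Kruskal: consider edges lightest-first.
Quito–Riga (4): add — endpoints in different components.
Oslo–Riga (7): add — endpoints in different components.
Lagos–Quito (11): add — endpoints in different components.
Lagos–Riga (11): skip — Riga and Lagos already connected.
Quito–Sofia (11): add — endpoints in different components.
Edges rejected before the tree was complete: 1.

1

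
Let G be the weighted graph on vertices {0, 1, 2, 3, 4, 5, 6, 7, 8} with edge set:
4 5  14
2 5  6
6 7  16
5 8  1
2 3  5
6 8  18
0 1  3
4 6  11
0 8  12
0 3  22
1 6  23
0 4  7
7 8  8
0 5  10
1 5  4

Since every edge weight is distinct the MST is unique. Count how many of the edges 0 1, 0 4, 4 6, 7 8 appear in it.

4

Kruskal: consider edges lightest-first.
5 8 (1): add — endpoints in different components.
0 1 (3): add — endpoints in different components.
1 5 (4): add — endpoints in different components.
2 3 (5): add — endpoints in different components.
2 5 (6): add — endpoints in different components.
0 4 (7): add — endpoints in different components.
7 8 (8): add — endpoints in different components.
0 5 (10): skip — 0 and 5 already connected.
4 6 (11): add — endpoints in different components.
MST edge set: {5 8, 0 1, 1 5, 2 3, 2 5, 0 4, 7 8, 4 6}.
Of the listed edges, {0 1, 0 4, 4 6, 7 8} are in the MST → 4.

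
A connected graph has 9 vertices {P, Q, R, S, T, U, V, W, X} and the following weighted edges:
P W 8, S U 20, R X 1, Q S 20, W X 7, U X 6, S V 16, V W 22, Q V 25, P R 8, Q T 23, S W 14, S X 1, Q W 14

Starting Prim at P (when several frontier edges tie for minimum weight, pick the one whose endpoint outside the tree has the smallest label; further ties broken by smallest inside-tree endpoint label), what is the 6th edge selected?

Grow the tree from P using Prim:
Step 1: cheapest edge leaving the tree is P R (8); add R.
Step 2: cheapest edge leaving the tree is R X (1); add X.
Step 3: cheapest edge leaving the tree is S X (1); add S.
Step 4: cheapest edge leaving the tree is U X (6); add U.
Step 5: cheapest edge leaving the tree is W X (7); add W.
Step 6: cheapest edge leaving the tree is Q W (14); add Q.
Step 7: cheapest edge leaving the tree is S V (16); add V.
Step 8: cheapest edge leaving the tree is Q T (23); add T.
The 6th edge added is Q W.

Q-W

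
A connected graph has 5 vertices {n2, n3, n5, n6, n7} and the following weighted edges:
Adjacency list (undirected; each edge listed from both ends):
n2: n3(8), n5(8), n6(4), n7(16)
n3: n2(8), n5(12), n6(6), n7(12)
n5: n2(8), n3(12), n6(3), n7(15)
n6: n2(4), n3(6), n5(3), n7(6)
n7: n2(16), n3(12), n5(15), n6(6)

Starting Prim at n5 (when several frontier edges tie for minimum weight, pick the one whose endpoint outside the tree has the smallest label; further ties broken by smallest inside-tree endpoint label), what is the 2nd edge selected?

Prim's algorithm from n5:
Step 1: cheapest edge leaving the tree is n5 n6 (3); add n6.
Step 2: cheapest edge leaving the tree is n2 n6 (4); add n2.
Step 3: cheapest edge leaving the tree is n3 n6 (6); add n3.
Step 4: cheapest edge leaving the tree is n6 n7 (6); add n7.
The 2nd edge added is n2 n6.

n2-n6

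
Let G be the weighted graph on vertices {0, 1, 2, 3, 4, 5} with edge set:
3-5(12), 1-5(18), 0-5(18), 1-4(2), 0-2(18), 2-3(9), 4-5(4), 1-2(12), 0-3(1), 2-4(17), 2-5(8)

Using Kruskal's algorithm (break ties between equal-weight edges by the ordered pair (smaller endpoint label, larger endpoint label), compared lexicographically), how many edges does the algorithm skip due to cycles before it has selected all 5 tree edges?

0

Kruskal's algorithm — process edges by increasing weight (ties by edge label):
0-3 (1): add. Components now {0,3} {1} {2} {4} {5}
1-4 (2): add. Components now {0,3} {1,4} {2} {5}
4-5 (4): add. Components now {0,3} {1,4,5} {2}
2-5 (8): add. Components now {0,3} {1,2,4,5}
2-3 (9): add. Components now {0,1,2,3,4,5}
Edges rejected before the tree was complete: 0.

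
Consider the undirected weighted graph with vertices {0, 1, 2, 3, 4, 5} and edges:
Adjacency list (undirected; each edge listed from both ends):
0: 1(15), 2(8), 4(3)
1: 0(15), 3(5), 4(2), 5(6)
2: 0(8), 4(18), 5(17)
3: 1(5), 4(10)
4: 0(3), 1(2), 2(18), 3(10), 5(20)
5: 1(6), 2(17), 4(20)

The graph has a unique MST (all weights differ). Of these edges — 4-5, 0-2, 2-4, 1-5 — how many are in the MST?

2

Kruskal's algorithm — process edges by increasing weight (ties by edge label):
1-4 (2): add — endpoints in different components.
0-4 (3): add — endpoints in different components.
1-3 (5): add — endpoints in different components.
1-5 (6): add — endpoints in different components.
0-2 (8): add — endpoints in different components.
MST edge set: {1-4, 0-4, 1-3, 1-5, 0-2}.
Of the listed edges, {0-2, 1-5} are in the MST → 2.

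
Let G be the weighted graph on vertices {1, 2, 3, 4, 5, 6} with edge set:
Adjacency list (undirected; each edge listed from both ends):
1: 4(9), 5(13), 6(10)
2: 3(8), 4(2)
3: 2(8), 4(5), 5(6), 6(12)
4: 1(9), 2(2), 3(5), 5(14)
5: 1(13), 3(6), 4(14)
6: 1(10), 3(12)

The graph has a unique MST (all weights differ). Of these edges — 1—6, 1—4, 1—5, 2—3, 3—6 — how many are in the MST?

Kruskal: consider edges lightest-first.
2—4 (2): add. Components now {1} {2,4} {3} {5} {6}
3—4 (5): add. Components now {1} {2,3,4} {5} {6}
3—5 (6): add. Components now {1} {2,3,4,5} {6}
2—3 (8): skip — 2 and 3 already connected.
1—4 (9): add. Components now {1,2,3,4,5} {6}
1—6 (10): add. Components now {1,2,3,4,5,6}
MST edge set: {2—4, 3—4, 3—5, 1—4, 1—6}.
Of the listed edges, {1—6, 1—4} are in the MST → 2.

2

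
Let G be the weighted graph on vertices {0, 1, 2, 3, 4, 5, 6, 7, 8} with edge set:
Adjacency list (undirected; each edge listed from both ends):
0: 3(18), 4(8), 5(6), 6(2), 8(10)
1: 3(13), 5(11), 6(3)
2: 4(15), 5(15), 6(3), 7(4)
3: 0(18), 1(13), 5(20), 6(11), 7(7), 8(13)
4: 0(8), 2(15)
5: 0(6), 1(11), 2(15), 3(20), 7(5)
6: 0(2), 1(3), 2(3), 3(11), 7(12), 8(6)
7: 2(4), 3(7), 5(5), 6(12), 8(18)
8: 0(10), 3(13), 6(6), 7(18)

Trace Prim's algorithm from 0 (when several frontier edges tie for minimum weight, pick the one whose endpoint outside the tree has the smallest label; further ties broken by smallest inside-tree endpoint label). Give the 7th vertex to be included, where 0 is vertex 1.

Grow the tree from 0 using Prim:
Step 1: cheapest edge leaving the tree is 0–6 (2); add 6.
Step 2: cheapest edge leaving the tree is 1–6 (3); add 1.
Step 3: cheapest edge leaving the tree is 2–6 (3); add 2.
Step 4: cheapest edge leaving the tree is 2–7 (4); add 7.
Step 5: cheapest edge leaving the tree is 5–7 (5); add 5.
Step 6: cheapest edge leaving the tree is 6–8 (6); add 8.
Step 7: cheapest edge leaving the tree is 3–7 (7); add 3.
Step 8: cheapest edge leaving the tree is 0–4 (8); add 4.
Vertex order: 0, 6, 1, 2, 7, 5, 8, 3, 4. The 7th vertex is 8.

8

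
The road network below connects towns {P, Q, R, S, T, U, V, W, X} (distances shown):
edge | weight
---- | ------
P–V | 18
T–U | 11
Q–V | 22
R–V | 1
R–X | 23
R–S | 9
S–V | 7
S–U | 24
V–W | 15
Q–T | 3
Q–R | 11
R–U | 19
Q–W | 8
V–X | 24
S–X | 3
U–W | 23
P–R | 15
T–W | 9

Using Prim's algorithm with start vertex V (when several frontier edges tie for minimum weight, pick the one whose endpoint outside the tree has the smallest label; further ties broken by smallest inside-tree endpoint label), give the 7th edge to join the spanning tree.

Prim, starting at V.
Step 1: cheapest edge leaving the tree is R–V (1); add R.
Step 2: cheapest edge leaving the tree is S–V (7); add S.
Step 3: cheapest edge leaving the tree is S–X (3); add X.
Step 4: cheapest edge leaving the tree is Q–R (11); add Q.
Step 5: cheapest edge leaving the tree is Q–T (3); add T.
Step 6: cheapest edge leaving the tree is Q–W (8); add W.
Step 7: cheapest edge leaving the tree is T–U (11); add U.
Step 8: cheapest edge leaving the tree is P–R (15); add P.
The 7th edge added is T–U.

T-U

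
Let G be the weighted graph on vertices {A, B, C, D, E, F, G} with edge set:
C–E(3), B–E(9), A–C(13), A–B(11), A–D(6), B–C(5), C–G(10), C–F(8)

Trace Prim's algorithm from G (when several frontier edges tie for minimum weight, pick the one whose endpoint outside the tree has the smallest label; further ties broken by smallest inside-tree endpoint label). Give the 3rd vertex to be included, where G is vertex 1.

Grow the tree from G using Prim:
Step 1: cheapest edge leaving the tree is C–G (10); add C.
Step 2: cheapest edge leaving the tree is C–E (3); add E.
Step 3: cheapest edge leaving the tree is B–C (5); add B.
Step 4: cheapest edge leaving the tree is C–F (8); add F.
Step 5: cheapest edge leaving the tree is A–B (11); add A.
Step 6: cheapest edge leaving the tree is A–D (6); add D.
Vertex order: G, C, E, B, F, A, D. The 3rd vertex is E.

E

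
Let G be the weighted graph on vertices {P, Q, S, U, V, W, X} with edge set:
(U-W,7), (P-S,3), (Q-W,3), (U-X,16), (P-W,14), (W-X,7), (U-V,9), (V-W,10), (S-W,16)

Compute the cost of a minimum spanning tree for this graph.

Prim, starting at P.
Step 1: cheapest edge leaving the tree is P-S (3); add S.
Step 2: cheapest edge leaving the tree is P-W (14); add W.
Step 3: cheapest edge leaving the tree is Q-W (3); add Q.
Step 4: cheapest edge leaving the tree is U-W (7); add U.
Step 5: cheapest edge leaving the tree is W-X (7); add X.
Step 6: cheapest edge leaving the tree is U-V (9); add V.
MST edges: P-S, P-W, Q-W, U-W, W-X, U-V; total weight 3+14+3+7+7+9 = 43.

43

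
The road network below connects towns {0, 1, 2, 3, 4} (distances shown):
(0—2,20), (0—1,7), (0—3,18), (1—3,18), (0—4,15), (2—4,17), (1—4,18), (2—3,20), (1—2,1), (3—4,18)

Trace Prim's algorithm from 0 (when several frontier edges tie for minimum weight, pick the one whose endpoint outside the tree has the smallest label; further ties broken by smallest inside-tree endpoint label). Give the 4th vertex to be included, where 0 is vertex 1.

4

Prim, starting at 0.
Step 1: frontier [0—1 7, 0—4 15, 0—3 18, 0—2 20] → take 0—1 (7); add 1.
Step 2: frontier [0—4 15, 0—3 18, 0—2 20, 1—2 1, 1—3 18, 1—4 18] → take 1—2 (1); add 2.
Step 3: frontier [0—4 15, 0—3 18, 1—3 18, 1—4 18, 2—4 17, 2—3 20] → take 0—4 (15); add 4.
Step 4: frontier [0—3 18, 1—3 18, 2—3 20, 3—4 18] → take 0—3 (18); add 3.
Vertex order: 0, 1, 2, 4, 3. The 4th vertex is 4.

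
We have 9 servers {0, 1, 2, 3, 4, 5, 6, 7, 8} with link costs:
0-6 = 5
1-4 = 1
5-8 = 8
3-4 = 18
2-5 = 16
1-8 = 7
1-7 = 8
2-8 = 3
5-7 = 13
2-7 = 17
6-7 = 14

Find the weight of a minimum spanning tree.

Kruskal: consider edges lightest-first.
1-4 (1): add — endpoints in different components.
2-8 (3): add — endpoints in different components.
0-6 (5): add — endpoints in different components.
1-8 (7): add — endpoints in different components.
1-7 (8): add — endpoints in different components.
5-8 (8): add — endpoints in different components.
5-7 (13): skip — 5 and 7 already connected.
6-7 (14): add — endpoints in different components.
2-5 (16): skip — 2 and 5 already connected.
2-7 (17): skip — 2 and 7 already connected.
3-4 (18): add — endpoints in different components.
MST edges: 1-4, 2-8, 0-6, 1-8, 1-7, 5-8, 6-7, 3-4; total weight 1+3+5+7+8+8+14+18 = 64.

64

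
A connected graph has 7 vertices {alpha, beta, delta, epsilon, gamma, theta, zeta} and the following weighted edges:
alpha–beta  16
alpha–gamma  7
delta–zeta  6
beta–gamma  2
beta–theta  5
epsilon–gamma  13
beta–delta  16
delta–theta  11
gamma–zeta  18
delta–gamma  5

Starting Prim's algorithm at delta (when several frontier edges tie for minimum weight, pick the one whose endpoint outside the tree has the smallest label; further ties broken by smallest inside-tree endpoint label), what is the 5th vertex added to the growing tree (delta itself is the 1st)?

zeta

Prim's algorithm from delta:
Step 1: frontier [delta–gamma 5, delta–zeta 6, delta–theta 11, beta–delta 16] → take delta–gamma (5); add gamma.
Step 2: frontier [delta–zeta 6, delta–theta 11, beta–delta 16, beta–gamma 2, alpha–gamma 7, epsilon–gamma 13, gamma–zeta 18] → take beta–gamma (2); add beta.
Step 3: frontier [beta–theta 5, alpha–beta 16, delta–zeta 6, delta–theta 11, alpha–gamma 7, epsilon–gamma 13, gamma–zeta 18] → take beta–theta (5); add theta.
Step 4: frontier [alpha–beta 16, delta–zeta 6, alpha–gamma 7, epsilon–gamma 13, gamma–zeta 18] → take delta–zeta (6); add zeta.
Step 5: frontier [alpha–beta 16, alpha–gamma 7, epsilon–gamma 13] → take alpha–gamma (7); add alpha.
Step 6: frontier [epsilon–gamma 13] → take epsilon–gamma (13); add epsilon.
Vertex order: delta, gamma, beta, theta, zeta, alpha, epsilon. The 5th vertex is zeta.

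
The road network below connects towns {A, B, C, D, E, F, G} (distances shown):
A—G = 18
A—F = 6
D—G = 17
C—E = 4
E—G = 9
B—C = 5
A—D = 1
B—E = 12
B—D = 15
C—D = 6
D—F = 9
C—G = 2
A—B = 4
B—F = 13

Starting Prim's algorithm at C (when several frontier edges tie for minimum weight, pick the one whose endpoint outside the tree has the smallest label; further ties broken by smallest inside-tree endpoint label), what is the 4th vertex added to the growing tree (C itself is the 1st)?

B

Prim's algorithm from C:
Step 1: frontier [C—G 2, C—E 4, B—C 5, C—D 6] → take C—G (2); add G.
Step 2: frontier [C—E 4, B—C 5, C—D 6, E—G 9, D—G 17, A—G 18] → take C—E (4); add E.
Step 3: frontier [B—C 5, C—D 6, B—E 12, D—G 17, A—G 18] → take B—C (5); add B.
Step 4: frontier [A—B 4, B—F 13, B—D 15, C—D 6, D—G 17, A—G 18] → take A—B (4); add A.
Step 5: frontier [A—D 1, A—F 6, B—F 13, B—D 15, C—D 6, D—G 17] → take A—D (1); add D.
Step 6: frontier [A—F 6, B—F 13, D—F 9] → take A—F (6); add F.
Vertex order: C, G, E, B, A, D, F. The 4th vertex is B.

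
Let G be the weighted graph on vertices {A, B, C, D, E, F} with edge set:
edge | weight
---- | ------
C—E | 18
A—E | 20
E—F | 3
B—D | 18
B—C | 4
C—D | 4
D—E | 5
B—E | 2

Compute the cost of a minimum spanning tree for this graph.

33

Sort edges by weight, then run Kruskal:
B—E (2): add — endpoints in different components.
E—F (3): add — endpoints in different components.
B—C (4): add — endpoints in different components.
C—D (4): add — endpoints in different components.
D—E (5): skip — D and E already connected.
B—D (18): skip — B and D already connected.
C—E (18): skip — C and E already connected.
A—E (20): add — endpoints in different components.
MST edges: B—E, E—F, B—C, C—D, A—E; total weight 2+3+4+4+20 = 33.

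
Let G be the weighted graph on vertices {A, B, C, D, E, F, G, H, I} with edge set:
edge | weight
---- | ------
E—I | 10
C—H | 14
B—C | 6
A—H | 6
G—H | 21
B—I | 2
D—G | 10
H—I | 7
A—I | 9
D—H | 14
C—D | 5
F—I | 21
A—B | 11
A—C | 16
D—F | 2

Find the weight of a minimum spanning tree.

48

Prim, starting at D.
Step 1: cheapest edge leaving the tree is D—F (2); add F.
Step 2: cheapest edge leaving the tree is C—D (5); add C.
Step 3: cheapest edge leaving the tree is B—C (6); add B.
Step 4: cheapest edge leaving the tree is B—I (2); add I.
Step 5: cheapest edge leaving the tree is H—I (7); add H.
Step 6: cheapest edge leaving the tree is A—H (6); add A.
Step 7: cheapest edge leaving the tree is E—I (10); add E.
Step 8: cheapest edge leaving the tree is D—G (10); add G.
MST edges: D—F, C—D, B—C, B—I, H—I, A—H, E—I, D—G; total weight 2+5+6+2+7+6+10+10 = 48.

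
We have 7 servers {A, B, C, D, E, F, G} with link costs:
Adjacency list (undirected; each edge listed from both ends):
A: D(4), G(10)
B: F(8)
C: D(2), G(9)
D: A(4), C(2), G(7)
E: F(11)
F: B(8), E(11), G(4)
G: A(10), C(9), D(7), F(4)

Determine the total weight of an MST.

Prim, starting at F.
Step 1: cheapest edge leaving the tree is F–G (4); add G.
Step 2: cheapest edge leaving the tree is D–G (7); add D.
Step 3: cheapest edge leaving the tree is C–D (2); add C.
Step 4: cheapest edge leaving the tree is A–D (4); add A.
Step 5: cheapest edge leaving the tree is B–F (8); add B.
Step 6: cheapest edge leaving the tree is E–F (11); add E.
MST edges: F–G, D–G, C–D, A–D, B–F, E–F; total weight 4+7+2+4+8+11 = 36.

36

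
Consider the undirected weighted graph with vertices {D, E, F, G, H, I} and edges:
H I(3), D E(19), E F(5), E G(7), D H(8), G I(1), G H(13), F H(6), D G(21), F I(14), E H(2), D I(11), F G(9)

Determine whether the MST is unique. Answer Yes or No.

Yes

Sort edges by weight, then run Kruskal:
G I (1): add — endpoints in different components.
E H (2): add — endpoints in different components.
H I (3): add — endpoints in different components.
E F (5): add — endpoints in different components.
F H (6): skip — F and H already connected.
E G (7): skip — E and G already connected.
D H (8): add — endpoints in different components.
Every non-tree edge has weight strictly greater than the heaviest edge on the tree path between its endpoints, so the MST is unique.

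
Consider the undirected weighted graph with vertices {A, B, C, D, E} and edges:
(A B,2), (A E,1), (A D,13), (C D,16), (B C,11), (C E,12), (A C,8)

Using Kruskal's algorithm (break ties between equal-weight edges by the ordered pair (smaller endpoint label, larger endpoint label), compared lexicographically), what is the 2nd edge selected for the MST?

Sort edges by weight, then run Kruskal:
A E (1): add. Components now {A,E} {B} {C} {D}
A B (2): add. Components now {A,B,E} {C} {D}
A C (8): add. Components now {A,B,C,E} {D}
B C (11): skip — B and C already connected.
C E (12): skip — C and E already connected.
A D (13): add. Components now {A,B,C,D,E}
The 2nd edge added is A B.

A-B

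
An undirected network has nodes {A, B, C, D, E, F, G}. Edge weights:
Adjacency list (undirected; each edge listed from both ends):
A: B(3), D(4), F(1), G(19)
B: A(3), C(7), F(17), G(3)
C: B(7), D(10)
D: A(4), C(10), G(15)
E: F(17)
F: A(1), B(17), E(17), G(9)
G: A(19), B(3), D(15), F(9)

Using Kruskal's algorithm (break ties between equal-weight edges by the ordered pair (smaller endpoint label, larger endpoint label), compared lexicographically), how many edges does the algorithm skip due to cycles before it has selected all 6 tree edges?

4

Kruskal's algorithm — process edges by increasing weight (ties by edge label):
A—F (1): add. Components now {A,F} {B} {C} {D} {E} {G}
A—B (3): add. Components now {A,B,F} {C} {D} {E} {G}
B—G (3): add. Components now {A,B,F,G} {C} {D} {E}
A—D (4): add. Components now {A,B,D,F,G} {C} {E}
B—C (7): add. Components now {A,B,C,D,F,G} {E}
F—G (9): skip — F and G already connected.
C—D (10): skip — C and D already connected.
D—G (15): skip — D and G already connected.
B—F (17): skip — B and F already connected.
E—F (17): add. Components now {A,B,C,D,E,F,G}
Edges rejected before the tree was complete: 4.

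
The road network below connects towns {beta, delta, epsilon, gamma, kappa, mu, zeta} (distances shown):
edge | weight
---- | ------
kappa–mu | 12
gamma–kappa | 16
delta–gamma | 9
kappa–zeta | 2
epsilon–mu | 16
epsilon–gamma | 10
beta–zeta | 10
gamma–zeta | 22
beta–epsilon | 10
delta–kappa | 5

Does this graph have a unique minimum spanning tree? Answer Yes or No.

Sort edges by weight, then run Kruskal:
kappa–zeta (2): add — endpoints in different components.
delta–kappa (5): add — endpoints in different components.
delta–gamma (9): add — endpoints in different components.
beta–epsilon (10): add — endpoints in different components.
beta–zeta (10): add — endpoints in different components.
epsilon–gamma (10): skip — epsilon and gamma already connected.
kappa–mu (12): add — endpoints in different components.
Non-tree edge epsilon–gamma has weight 10, equal to the heaviest edge on its tree cycle — swapping gives another MST of the same weight. Not unique.

No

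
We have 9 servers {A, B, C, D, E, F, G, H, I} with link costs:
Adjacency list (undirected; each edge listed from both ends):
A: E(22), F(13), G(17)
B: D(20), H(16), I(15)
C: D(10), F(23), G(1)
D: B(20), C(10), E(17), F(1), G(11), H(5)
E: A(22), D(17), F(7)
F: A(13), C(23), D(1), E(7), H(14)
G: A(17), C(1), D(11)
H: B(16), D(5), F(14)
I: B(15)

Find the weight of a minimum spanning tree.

Prim, starting at I.
Step 1: cheapest edge leaving the tree is B-I (15); add B.
Step 2: cheapest edge leaving the tree is B-H (16); add H.
Step 3: cheapest edge leaving the tree is D-H (5); add D.
Step 4: cheapest edge leaving the tree is D-F (1); add F.
Step 5: cheapest edge leaving the tree is E-F (7); add E.
Step 6: cheapest edge leaving the tree is C-D (10); add C.
Step 7: cheapest edge leaving the tree is C-G (1); add G.
Step 8: cheapest edge leaving the tree is A-F (13); add A.
MST edges: B-I, B-H, D-H, D-F, E-F, C-D, C-G, A-F; total weight 15+16+5+1+7+10+1+13 = 68.

68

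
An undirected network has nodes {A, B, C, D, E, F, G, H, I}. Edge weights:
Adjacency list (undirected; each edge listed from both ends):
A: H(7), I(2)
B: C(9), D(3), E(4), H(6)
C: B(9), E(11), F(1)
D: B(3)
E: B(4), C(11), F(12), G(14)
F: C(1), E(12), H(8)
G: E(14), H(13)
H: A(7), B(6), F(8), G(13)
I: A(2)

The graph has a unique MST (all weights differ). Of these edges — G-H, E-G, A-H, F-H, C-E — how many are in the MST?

3

Kruskal: consider edges lightest-first.
C-F (1): add — endpoints in different components.
A-I (2): add — endpoints in different components.
B-D (3): add — endpoints in different components.
B-E (4): add — endpoints in different components.
B-H (6): add — endpoints in different components.
A-H (7): add — endpoints in different components.
F-H (8): add — endpoints in different components.
B-C (9): skip — B and C already connected.
C-E (11): skip — C and E already connected.
E-F (12): skip — E and F already connected.
G-H (13): add — endpoints in different components.
MST edge set: {C-F, A-I, B-D, B-E, B-H, A-H, F-H, G-H}.
Of the listed edges, {G-H, A-H, F-H} are in the MST → 3.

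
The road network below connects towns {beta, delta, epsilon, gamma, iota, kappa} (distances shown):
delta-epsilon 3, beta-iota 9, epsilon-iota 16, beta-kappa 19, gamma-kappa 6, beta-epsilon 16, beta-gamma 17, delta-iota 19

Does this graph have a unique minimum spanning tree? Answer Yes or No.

Kruskal: consider edges lightest-first.
delta-epsilon (3): add — endpoints in different components.
gamma-kappa (6): add — endpoints in different components.
beta-iota (9): add — endpoints in different components.
beta-epsilon (16): add — endpoints in different components.
epsilon-iota (16): skip — epsilon and iota already connected.
beta-gamma (17): add — endpoints in different components.
Non-tree edge epsilon-iota has weight 16, equal to the heaviest edge on its tree cycle — swapping gives another MST of the same weight. Not unique.

No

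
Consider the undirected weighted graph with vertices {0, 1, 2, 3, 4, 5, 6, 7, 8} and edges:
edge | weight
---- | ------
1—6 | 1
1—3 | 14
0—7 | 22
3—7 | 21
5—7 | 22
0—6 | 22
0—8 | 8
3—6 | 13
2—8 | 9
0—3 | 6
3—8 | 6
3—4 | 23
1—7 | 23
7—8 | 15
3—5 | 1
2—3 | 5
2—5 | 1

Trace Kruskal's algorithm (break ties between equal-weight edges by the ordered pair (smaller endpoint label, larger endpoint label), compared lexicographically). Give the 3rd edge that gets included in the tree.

3-5

Sort edges by weight, then run Kruskal:
1—6 (1): add — endpoints in different components.
2—5 (1): add — endpoints in different components.
3—5 (1): add — endpoints in different components.
2—3 (5): skip — 2 and 3 already connected.
0—3 (6): add — endpoints in different components.
3—8 (6): add — endpoints in different components.
0—8 (8): skip — 0 and 8 already connected.
2—8 (9): skip — 2 and 8 already connected.
3—6 (13): add — endpoints in different components.
1—3 (14): skip — 1 and 3 already connected.
7—8 (15): add — endpoints in different components.
3—7 (21): skip — 3 and 7 already connected.
0—6 (22): skip — 0 and 6 already connected.
0—7 (22): skip — 0 and 7 already connected.
5—7 (22): skip — 5 and 7 already connected.
1—7 (23): skip — 1 and 7 already connected.
3—4 (23): add — endpoints in different components.
The 3rd edge added is 3—5.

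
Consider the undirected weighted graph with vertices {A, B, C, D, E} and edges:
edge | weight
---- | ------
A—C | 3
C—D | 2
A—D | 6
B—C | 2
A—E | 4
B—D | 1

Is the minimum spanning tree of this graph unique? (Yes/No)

Kruskal: consider edges lightest-first.
B—D (1): add — endpoints in different components.
B—C (2): add — endpoints in different components.
C—D (2): skip — C and D already connected.
A—C (3): add — endpoints in different components.
A—E (4): add — endpoints in different components.
Non-tree edge C—D has weight 2, equal to the heaviest edge on its tree cycle — swapping gives another MST of the same weight. Not unique.

No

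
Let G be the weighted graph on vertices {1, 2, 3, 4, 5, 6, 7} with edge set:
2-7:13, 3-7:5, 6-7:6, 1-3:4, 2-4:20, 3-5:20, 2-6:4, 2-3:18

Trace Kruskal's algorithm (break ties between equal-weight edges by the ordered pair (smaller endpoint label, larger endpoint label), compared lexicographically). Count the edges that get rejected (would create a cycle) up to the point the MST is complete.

2

Sort edges by weight, then run Kruskal:
1-3 (4): add. Components now {1,3} {2} {4} {5} {6} {7}
2-6 (4): add. Components now {1,3} {2,6} {4} {5} {7}
3-7 (5): add. Components now {1,3,7} {2,6} {4} {5}
6-7 (6): add. Components now {1,2,3,6,7} {4} {5}
2-7 (13): skip — 2 and 7 already connected.
2-3 (18): skip — 2 and 3 already connected.
2-4 (20): add. Components now {1,2,3,4,6,7} {5}
3-5 (20): add. Components now {1,2,3,4,5,6,7}
Edges rejected before the tree was complete: 2.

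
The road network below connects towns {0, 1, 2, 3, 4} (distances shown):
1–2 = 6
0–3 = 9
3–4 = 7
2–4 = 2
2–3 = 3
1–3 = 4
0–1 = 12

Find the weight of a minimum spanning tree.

18

Prim, starting at 4.
Step 1: cheapest edge leaving the tree is 2–4 (2); add 2.
Step 2: cheapest edge leaving the tree is 2–3 (3); add 3.
Step 3: cheapest edge leaving the tree is 1–3 (4); add 1.
Step 4: cheapest edge leaving the tree is 0–3 (9); add 0.
MST edges: 2–4, 2–3, 1–3, 0–3; total weight 2+3+4+9 = 18.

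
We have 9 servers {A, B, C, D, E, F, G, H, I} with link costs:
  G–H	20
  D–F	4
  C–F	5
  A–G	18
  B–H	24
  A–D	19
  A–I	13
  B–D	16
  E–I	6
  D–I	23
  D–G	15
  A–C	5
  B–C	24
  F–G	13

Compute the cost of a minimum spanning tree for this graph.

82

Sort edges by weight, then run Kruskal:
D–F (4): add — endpoints in different components.
A–C (5): add — endpoints in different components.
C–F (5): add — endpoints in different components.
E–I (6): add — endpoints in different components.
A–I (13): add — endpoints in different components.
F–G (13): add — endpoints in different components.
D–G (15): skip — D and G already connected.
B–D (16): add — endpoints in different components.
A–G (18): skip — A and G already connected.
A–D (19): skip — A and D already connected.
G–H (20): add — endpoints in different components.
MST edges: D–F, A–C, C–F, E–I, A–I, F–G, B–D, G–H; total weight 4+5+5+6+13+13+16+20 = 82.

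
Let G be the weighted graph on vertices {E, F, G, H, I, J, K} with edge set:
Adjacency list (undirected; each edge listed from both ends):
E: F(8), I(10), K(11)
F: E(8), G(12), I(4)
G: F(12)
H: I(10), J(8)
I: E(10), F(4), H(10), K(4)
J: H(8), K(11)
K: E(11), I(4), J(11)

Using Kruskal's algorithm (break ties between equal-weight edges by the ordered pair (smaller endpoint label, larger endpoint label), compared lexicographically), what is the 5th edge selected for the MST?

H-I

Kruskal's algorithm — process edges by increasing weight (ties by edge label):
F–I (4): add — endpoints in different components.
I–K (4): add — endpoints in different components.
E–F (8): add — endpoints in different components.
H–J (8): add — endpoints in different components.
E–I (10): skip — E and I already connected.
H–I (10): add — endpoints in different components.
E–K (11): skip — E and K already connected.
J–K (11): skip — J and K already connected.
F–G (12): add — endpoints in different components.
The 5th edge added is H–I.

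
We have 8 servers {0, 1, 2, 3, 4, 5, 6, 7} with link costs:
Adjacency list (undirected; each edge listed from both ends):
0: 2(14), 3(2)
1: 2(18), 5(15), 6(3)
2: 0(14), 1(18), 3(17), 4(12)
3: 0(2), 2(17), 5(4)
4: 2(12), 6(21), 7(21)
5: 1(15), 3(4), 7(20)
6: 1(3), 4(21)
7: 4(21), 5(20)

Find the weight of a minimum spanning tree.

70

Prim's algorithm from 4:
Step 1: frontier [2—4 12, 4—6 21, 4—7 21] → take 2—4 (12); add 2.
Step 2: frontier [0—2 14, 2—3 17, 1—2 18, 4—6 21, 4—7 21] → take 0—2 (14); add 0.
Step 3: frontier [0—3 2, 2—3 17, 1—2 18, 4—6 21, 4—7 21] → take 0—3 (2); add 3.
Step 4: frontier [1—2 18, 3—5 4, 4—6 21, 4—7 21] → take 3—5 (4); add 5.
Step 5: frontier [1—2 18, 4—6 21, 4—7 21, 1—5 15, 5—7 20] → take 1—5 (15); add 1.
Step 6: frontier [1—6 3, 4—6 21, 4—7 21, 5—7 20] → take 1—6 (3); add 6.
Step 7: frontier [4—7 21, 5—7 20] → take 5—7 (20); add 7.
MST edges: 2—4, 0—2, 0—3, 3—5, 1—5, 1—6, 5—7; total weight 12+14+2+4+15+3+20 = 70.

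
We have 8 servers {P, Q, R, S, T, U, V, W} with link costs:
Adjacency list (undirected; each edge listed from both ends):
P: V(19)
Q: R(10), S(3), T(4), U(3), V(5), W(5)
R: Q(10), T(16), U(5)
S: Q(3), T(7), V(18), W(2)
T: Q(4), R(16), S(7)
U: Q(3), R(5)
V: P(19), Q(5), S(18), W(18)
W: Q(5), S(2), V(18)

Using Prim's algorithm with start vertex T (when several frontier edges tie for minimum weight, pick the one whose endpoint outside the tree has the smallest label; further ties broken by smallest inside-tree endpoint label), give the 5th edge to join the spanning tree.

Prim's algorithm from T:
Step 1: cheapest edge leaving the tree is Q–T (4); add Q.
Step 2: cheapest edge leaving the tree is Q–S (3); add S.
Step 3: cheapest edge leaving the tree is S–W (2); add W.
Step 4: cheapest edge leaving the tree is Q–U (3); add U.
Step 5: cheapest edge leaving the tree is R–U (5); add R.
Step 6: cheapest edge leaving the tree is Q–V (5); add V.
Step 7: cheapest edge leaving the tree is P–V (19); add P.
The 5th edge added is R–U.

R-U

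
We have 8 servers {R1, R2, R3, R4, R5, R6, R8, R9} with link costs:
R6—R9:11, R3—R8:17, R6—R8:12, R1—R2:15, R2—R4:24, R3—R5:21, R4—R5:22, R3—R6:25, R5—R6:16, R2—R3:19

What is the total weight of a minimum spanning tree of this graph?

112

Sort edges by weight, then run Kruskal:
R6—R9 (11): add — endpoints in different components.
R6—R8 (12): add — endpoints in different components.
R1—R2 (15): add — endpoints in different components.
R5—R6 (16): add — endpoints in different components.
R3—R8 (17): add — endpoints in different components.
R2—R3 (19): add — endpoints in different components.
R3—R5 (21): skip — R5 and R3 already connected.
R4—R5 (22): add — endpoints in different components.
MST edges: R6—R9, R6—R8, R1—R2, R5—R6, R3—R8, R2—R3, R4—R5; total weight 11+12+15+16+17+19+22 = 112.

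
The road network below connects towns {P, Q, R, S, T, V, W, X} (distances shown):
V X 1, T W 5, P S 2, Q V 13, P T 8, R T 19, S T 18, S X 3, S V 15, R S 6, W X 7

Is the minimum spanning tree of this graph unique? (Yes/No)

Kruskal: consider edges lightest-first.
V X (1): add — endpoints in different components.
P S (2): add — endpoints in different components.
S X (3): add — endpoints in different components.
T W (5): add — endpoints in different components.
R S (6): add — endpoints in different components.
W X (7): add — endpoints in different components.
P T (8): skip — P and T already connected.
Q V (13): add — endpoints in different components.
Every non-tree edge has weight strictly greater than the heaviest edge on the tree path between its endpoints, so the MST is unique.

Yes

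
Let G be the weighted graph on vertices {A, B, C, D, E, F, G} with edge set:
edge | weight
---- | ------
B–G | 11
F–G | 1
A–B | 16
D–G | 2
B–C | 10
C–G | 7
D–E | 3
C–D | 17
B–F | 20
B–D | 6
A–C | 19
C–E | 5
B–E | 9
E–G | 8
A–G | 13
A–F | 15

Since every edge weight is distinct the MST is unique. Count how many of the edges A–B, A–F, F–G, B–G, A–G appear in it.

Kruskal: consider edges lightest-first.
F–G (1): add. Components now {A} {B} {C} {D} {E} {F,G}
D–G (2): add. Components now {A} {B} {C} {D,F,G} {E}
D–E (3): add. Components now {A} {B} {C} {D,E,F,G}
C–E (5): add. Components now {A} {B} {C,D,E,F,G}
B–D (6): add. Components now {A} {B,C,D,E,F,G}
C–G (7): skip — C and G already connected.
E–G (8): skip — E and G already connected.
B–E (9): skip — B and E already connected.
B–C (10): skip — B and C already connected.
B–G (11): skip — B and G already connected.
A–G (13): add. Components now {A,B,C,D,E,F,G}
MST edge set: {F–G, D–G, D–E, C–E, B–D, A–G}.
Of the listed edges, {F–G, A–G} are in the MST → 2.

2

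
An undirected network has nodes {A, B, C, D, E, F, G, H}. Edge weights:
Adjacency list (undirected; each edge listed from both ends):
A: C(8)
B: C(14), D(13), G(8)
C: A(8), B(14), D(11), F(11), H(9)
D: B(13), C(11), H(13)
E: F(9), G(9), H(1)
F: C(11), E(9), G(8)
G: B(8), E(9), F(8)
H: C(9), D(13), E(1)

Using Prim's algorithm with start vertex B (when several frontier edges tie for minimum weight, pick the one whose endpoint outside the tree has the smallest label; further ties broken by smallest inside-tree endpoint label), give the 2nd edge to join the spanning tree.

Prim's algorithm from B:
Step 1: cheapest edge leaving the tree is B G (8); add G.
Step 2: cheapest edge leaving the tree is F G (8); add F.
Step 3: cheapest edge leaving the tree is E F (9); add E.
Step 4: cheapest edge leaving the tree is E H (1); add H.
Step 5: cheapest edge leaving the tree is C H (9); add C.
Step 6: cheapest edge leaving the tree is A C (8); add A.
Step 7: cheapest edge leaving the tree is C D (11); add D.
The 2nd edge added is F G.

F-G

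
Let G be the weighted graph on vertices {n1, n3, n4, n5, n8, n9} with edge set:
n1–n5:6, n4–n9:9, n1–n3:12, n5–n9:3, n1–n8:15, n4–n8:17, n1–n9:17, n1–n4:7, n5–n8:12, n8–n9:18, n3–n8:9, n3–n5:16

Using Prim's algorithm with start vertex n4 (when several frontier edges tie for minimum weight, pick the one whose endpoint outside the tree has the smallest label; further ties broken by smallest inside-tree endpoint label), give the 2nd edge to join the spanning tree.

n1-n5

Prim, starting at n4.
Step 1: frontier [n1–n4 7, n4–n9 9, n4–n8 17] → take n1–n4 (7); add n1.
Step 2: frontier [n1–n5 6, n1–n3 12, n1–n8 15, n1–n9 17, n4–n9 9, n4–n8 17] → take n1–n5 (6); add n5.
Step 3: frontier [n1–n3 12, n1–n8 15, n1–n9 17, n4–n9 9, n4–n8 17, n5–n9 3, n5–n8 12, n3–n5 16] → take n5–n9 (3); add n9.
Step 4: frontier [n1–n3 12, n1–n8 15, n4–n8 17, n5–n8 12, n3–n5 16, n8–n9 18] → take n1–n3 (12); add n3.
Step 5: frontier [n1–n8 15, n3–n8 9, n4–n8 17, n5–n8 12, n8–n9 18] → take n3–n8 (9); add n8.
The 2nd edge added is n1–n5.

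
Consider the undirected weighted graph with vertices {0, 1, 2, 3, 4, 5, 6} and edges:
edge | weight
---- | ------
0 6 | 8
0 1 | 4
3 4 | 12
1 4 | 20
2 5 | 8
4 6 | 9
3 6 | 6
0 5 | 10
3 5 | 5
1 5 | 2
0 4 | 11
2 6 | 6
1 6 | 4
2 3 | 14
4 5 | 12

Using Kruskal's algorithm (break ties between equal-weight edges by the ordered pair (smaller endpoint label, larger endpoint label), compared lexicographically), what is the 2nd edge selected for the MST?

0-1

Kruskal: consider edges lightest-first.
1 5 (2): add. Components now {0} {1,5} {2} {3} {4} {6}
0 1 (4): add. Components now {0,1,5} {2} {3} {4} {6}
1 6 (4): add. Components now {0,1,5,6} {2} {3} {4}
3 5 (5): add. Components now {0,1,3,5,6} {2} {4}
2 6 (6): add. Components now {0,1,2,3,5,6} {4}
3 6 (6): skip — 3 and 6 already connected.
0 6 (8): skip — 0 and 6 already connected.
2 5 (8): skip — 2 and 5 already connected.
4 6 (9): add. Components now {0,1,2,3,4,5,6}
The 2nd edge added is 0 1.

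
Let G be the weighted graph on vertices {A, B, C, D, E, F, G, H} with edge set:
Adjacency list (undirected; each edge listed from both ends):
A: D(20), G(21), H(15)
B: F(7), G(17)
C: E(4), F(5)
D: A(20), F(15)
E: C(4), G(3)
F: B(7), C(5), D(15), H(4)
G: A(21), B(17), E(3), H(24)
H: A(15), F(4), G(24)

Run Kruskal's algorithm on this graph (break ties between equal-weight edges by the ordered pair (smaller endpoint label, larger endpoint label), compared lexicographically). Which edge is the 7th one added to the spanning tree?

Kruskal's algorithm — process edges by increasing weight (ties by edge label):
E G (3): add — endpoints in different components.
C E (4): add — endpoints in different components.
F H (4): add — endpoints in different components.
C F (5): add — endpoints in different components.
B F (7): add — endpoints in different components.
A H (15): add — endpoints in different components.
D F (15): add — endpoints in different components.
The 7th edge added is D F.

D-F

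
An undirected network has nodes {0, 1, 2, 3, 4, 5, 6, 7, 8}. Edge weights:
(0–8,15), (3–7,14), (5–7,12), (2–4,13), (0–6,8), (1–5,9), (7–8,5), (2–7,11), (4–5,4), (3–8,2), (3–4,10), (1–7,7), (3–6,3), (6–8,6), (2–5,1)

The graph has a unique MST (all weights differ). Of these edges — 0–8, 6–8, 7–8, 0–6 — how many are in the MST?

Sort edges by weight, then run Kruskal:
2–5 (1): add — endpoints in different components.
3–8 (2): add — endpoints in different components.
3–6 (3): add — endpoints in different components.
4–5 (4): add — endpoints in different components.
7–8 (5): add — endpoints in different components.
6–8 (6): skip — 6 and 8 already connected.
1–7 (7): add — endpoints in different components.
0–6 (8): add — endpoints in different components.
1–5 (9): add — endpoints in different components.
MST edge set: {2–5, 3–8, 3–6, 4–5, 7–8, 1–7, 0–6, 1–5}.
Of the listed edges, {7–8, 0–6} are in the MST → 2.

2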